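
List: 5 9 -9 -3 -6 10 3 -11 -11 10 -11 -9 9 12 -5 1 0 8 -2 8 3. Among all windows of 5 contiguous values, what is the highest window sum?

17

5 9 -9 -3 -6 → sum -4
9 -9 -3 -6 10 → sum 1
-9 -3 -6 10 3 → sum -5
-3 -6 10 3 -11 → sum -7
-6 10 3 -11 -11 → sum -15
10 3 -11 -11 10 → sum 1
3 -11 -11 10 -11 → sum -20
-11 -11 10 -11 -9 → sum -32
-11 10 -11 -9 9 → sum -12
10 -11 -9 9 12 → sum 11
-11 -9 9 12 -5 → sum -4
-9 9 12 -5 1 → sum 8
9 12 -5 1 0 → sum 17
12 -5 1 0 8 → sum 16
-5 1 0 8 -2 → sum 2
1 0 8 -2 8 → sum 15
0 8 -2 8 3 → sum 17
Highest of these is 17.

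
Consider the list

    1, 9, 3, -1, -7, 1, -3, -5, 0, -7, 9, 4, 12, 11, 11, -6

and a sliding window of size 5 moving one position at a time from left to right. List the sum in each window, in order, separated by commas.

5, 5, -7, -15, -14, -14, -6, 1, 18, 29, 47, 32

[1, 9, 3, -1, -7] → sum 5
[9, 3, -1, -7, 1] → sum 5
[3, -1, -7, 1, -3] → sum -7
[-1, -7, 1, -3, -5] → sum -15
[-7, 1, -3, -5, 0] → sum -14
[1, -3, -5, 0, -7] → sum -14
[-3, -5, 0, -7, 9] → sum -6
[-5, 0, -7, 9, 4] → sum 1
[0, -7, 9, 4, 12] → sum 18
[-7, 9, 4, 12, 11] → sum 29
[9, 4, 12, 11, 11] → sum 47
[4, 12, 11, 11, -6] → sum 32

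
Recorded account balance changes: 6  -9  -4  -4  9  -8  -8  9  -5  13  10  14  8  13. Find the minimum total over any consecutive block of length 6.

-24

Window sums for each of the 9 positions:
[6, -9, -4, -4, 9, -8] → sum -10
[-9, -4, -4, 9, -8, -8] → sum -24
[-4, -4, 9, -8, -8, 9] → sum -6
[-4, 9, -8, -8, 9, -5] → sum -7
[9, -8, -8, 9, -5, 13] → sum 10
[-8, -8, 9, -5, 13, 10] → sum 11
[-8, 9, -5, 13, 10, 14] → sum 33
[9, -5, 13, 10, 14, 8] → sum 49
[-5, 13, 10, 14, 8, 13] → sum 53
Minimum of these is -24.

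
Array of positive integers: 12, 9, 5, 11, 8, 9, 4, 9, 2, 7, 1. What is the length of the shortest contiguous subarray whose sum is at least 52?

add 12: running sum 12 < 52
add 9: running sum 21 < 52
add 5: running sum 26 < 52
add 11: running sum 37 < 52
add 8: running sum 45 < 52
add 9: shortest ending here [12, 9, 5, 11, 8, 9] sum 54, len 6
add 4: shortest ending here [12, 9, 5, 11, 8, 9, 4] sum 58, len 7
add 9: shortest ending here [9, 5, 11, 8, 9, 4, 9] sum 55, len 7
add 2: shortest ending here [9, 5, 11, 8, 9, 4, 9, 2] sum 57, len 8
add 7: shortest ending here [5, 11, 8, 9, 4, 9, 2, 7] sum 55, len 8
add 1: shortest ending here [5, 11, 8, 9, 4, 9, 2, 7, 1] sum 56, len 9
Shortest qualifying length: 6.

6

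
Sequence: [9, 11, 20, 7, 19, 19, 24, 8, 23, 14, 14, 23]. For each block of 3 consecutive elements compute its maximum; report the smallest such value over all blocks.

9 11 20 → max 20
11 20 7 → max 20
20 7 19 → max 20
7 19 19 → max 19
19 19 24 → max 24
19 24 8 → max 24
24 8 23 → max 24
8 23 14 → max 23
23 14 14 → max 23
14 14 23 → max 23
Smallest of these is 19.

19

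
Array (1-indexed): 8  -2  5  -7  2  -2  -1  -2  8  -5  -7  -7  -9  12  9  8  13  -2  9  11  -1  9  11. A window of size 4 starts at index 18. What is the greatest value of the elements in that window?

Elements at indices 18..21: -2, 9, 11, -1
max(-2, 9, 11, -1) = 11

11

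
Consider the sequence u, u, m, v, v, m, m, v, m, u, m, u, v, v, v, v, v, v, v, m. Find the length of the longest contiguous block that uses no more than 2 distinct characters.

8

add u: window [u] (1 distinct), len 1
add u: window [u, u] (1 distinct), len 2
add m: window [u, u, m] (2 distinct), len 3
add v: window [m, v] (2 distinct), len 2
add v: window [m, v, v] (2 distinct), len 3
add m: window [m, v, v, m] (2 distinct), len 4
add m: window [m, v, v, m, m] (2 distinct), len 5
add v: window [m, v, v, m, m, v] (2 distinct), len 6
add m: window [m, v, v, m, m, v, m] (2 distinct), len 7
add u: window [m, u] (2 distinct), len 2
add m: window [m, u, m] (2 distinct), len 3
add u: window [m, u, m, u] (2 distinct), len 4
add v: window [u, v] (2 distinct), len 2
add v: window [u, v, v] (2 distinct), len 3
add v: window [u, v, v, v] (2 distinct), len 4
add v: window [u, v, v, v, v] (2 distinct), len 5
add v: window [u, v, v, v, v, v] (2 distinct), len 6
add v: window [u, v, v, v, v, v, v] (2 distinct), len 7
add v: window [u, v, v, v, v, v, v, v] (2 distinct), len 8
add m: window [v, v, v, v, v, v, v, m] (2 distinct), len 8
Longest length with ≤2 distinct: 8.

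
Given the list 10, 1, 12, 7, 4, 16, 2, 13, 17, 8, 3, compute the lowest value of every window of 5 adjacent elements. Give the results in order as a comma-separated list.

1, 1, 2, 2, 2, 2, 2

[10, 1, 12, 7, 4] → min 1
[1, 12, 7, 4, 16] → min 1
[12, 7, 4, 16, 2] → min 2
[7, 4, 16, 2, 13] → min 2
[4, 16, 2, 13, 17] → min 2
[16, 2, 13, 17, 8] → min 2
[2, 13, 17, 8, 3] → min 2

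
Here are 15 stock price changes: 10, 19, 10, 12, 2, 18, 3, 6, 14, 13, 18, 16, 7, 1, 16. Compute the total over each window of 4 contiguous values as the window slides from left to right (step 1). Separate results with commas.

10 19 10 12 → sum 51
19 10 12 2 → sum 43
10 12 2 18 → sum 42
12 2 18 3 → sum 35
2 18 3 6 → sum 29
18 3 6 14 → sum 41
3 6 14 13 → sum 36
6 14 13 18 → sum 51
14 13 18 16 → sum 61
13 18 16 7 → sum 54
18 16 7 1 → sum 42
16 7 1 16 → sum 40

51, 43, 42, 35, 29, 41, 36, 51, 61, 54, 42, 40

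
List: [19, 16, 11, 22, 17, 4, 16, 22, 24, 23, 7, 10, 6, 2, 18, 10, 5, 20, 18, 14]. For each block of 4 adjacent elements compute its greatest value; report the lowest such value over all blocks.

10

19 16 11 22 → max 22
16 11 22 17 → max 22
11 22 17 4 → max 22
22 17 4 16 → max 22
17 4 16 22 → max 22
4 16 22 24 → max 24
16 22 24 23 → max 24
22 24 23 7 → max 24
24 23 7 10 → max 24
23 7 10 6 → max 23
7 10 6 2 → max 10
10 6 2 18 → max 18
6 2 18 10 → max 18
2 18 10 5 → max 18
18 10 5 20 → max 20
10 5 20 18 → max 20
5 20 18 14 → max 20
Lowest of these is 10.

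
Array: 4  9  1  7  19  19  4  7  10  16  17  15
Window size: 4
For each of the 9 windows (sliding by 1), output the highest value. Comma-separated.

9, 19, 19, 19, 19, 19, 16, 17, 17

[4, 9, 1, 7] → max 9
[9, 1, 7, 19] → max 19
[1, 7, 19, 19] → max 19
[7, 19, 19, 4] → max 19
[19, 19, 4, 7] → max 19
[19, 4, 7, 10] → max 19
[4, 7, 10, 16] → max 16
[7, 10, 16, 17] → max 17
[10, 16, 17, 15] → max 17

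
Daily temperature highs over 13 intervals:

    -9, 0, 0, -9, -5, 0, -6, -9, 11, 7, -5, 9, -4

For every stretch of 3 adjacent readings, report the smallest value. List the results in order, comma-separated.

-9, -9, -9, -9, -6, -9, -9, -9, -5, -5, -5

-9 0 0 → min -9
0 0 -9 → min -9
0 -9 -5 → min -9
-9 -5 0 → min -9
-5 0 -6 → min -6
0 -6 -9 → min -9
-6 -9 11 → min -9
-9 11 7 → min -9
11 7 -5 → min -5
7 -5 9 → min -5
-5 9 -4 → min -5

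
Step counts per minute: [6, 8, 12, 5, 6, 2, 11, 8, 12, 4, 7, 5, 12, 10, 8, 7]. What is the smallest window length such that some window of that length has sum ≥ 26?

3

add 6: running sum 6 < 26
add 8: running sum 14 < 26
add 12: shortest ending here [6, 8, 12] sum 26, len 3
add 5: shortest ending here [6, 8, 12, 5] sum 31, len 4
add 6: shortest ending here [8, 12, 5, 6] sum 31, len 4
add 2: shortest ending here [8, 12, 5, 6, 2] sum 33, len 5
add 11: shortest ending here [12, 5, 6, 2, 11] sum 36, len 5
add 8: shortest ending here [6, 2, 11, 8] sum 27, len 4
add 12: shortest ending here [11, 8, 12] sum 31, len 3
add 4: shortest ending here [11, 8, 12, 4] sum 35, len 4
add 7: shortest ending here [8, 12, 4, 7] sum 31, len 4
add 5: shortest ending here [12, 4, 7, 5] sum 28, len 4
add 12: shortest ending here [4, 7, 5, 12] sum 28, len 4
add 10: shortest ending here [5, 12, 10] sum 27, len 3
add 8: shortest ending here [12, 10, 8] sum 30, len 3
add 7: shortest ending here [12, 10, 8, 7] sum 37, len 4
Shortest qualifying length: 3.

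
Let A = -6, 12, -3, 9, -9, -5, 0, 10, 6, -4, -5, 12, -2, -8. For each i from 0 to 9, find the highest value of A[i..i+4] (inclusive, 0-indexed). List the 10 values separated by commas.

12, 12, 9, 10, 10, 10, 10, 12, 12, 12

[-6, 12, -3, 9, -9] → max 12
[12, -3, 9, -9, -5] → max 12
[-3, 9, -9, -5, 0] → max 9
[9, -9, -5, 0, 10] → max 10
[-9, -5, 0, 10, 6] → max 10
[-5, 0, 10, 6, -4] → max 10
[0, 10, 6, -4, -5] → max 10
[10, 6, -4, -5, 12] → max 12
[6, -4, -5, 12, -2] → max 12
[-4, -5, 12, -2, -8] → max 12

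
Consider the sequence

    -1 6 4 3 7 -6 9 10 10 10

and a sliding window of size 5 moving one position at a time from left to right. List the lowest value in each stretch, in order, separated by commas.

(-1, 6, 4, 3, 7) → min -1
(6, 4, 3, 7, -6) → min -6
(4, 3, 7, -6, 9) → min -6
(3, 7, -6, 9, 10) → min -6
(7, -6, 9, 10, 10) → min -6
(-6, 9, 10, 10, 10) → min -6

-1, -6, -6, -6, -6, -6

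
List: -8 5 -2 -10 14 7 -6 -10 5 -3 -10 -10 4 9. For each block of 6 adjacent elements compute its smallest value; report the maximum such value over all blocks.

Each size-6 window and its min:
(-8, 5, -2, -10, 14, 7) → min -10
(5, -2, -10, 14, 7, -6) → min -10
(-2, -10, 14, 7, -6, -10) → min -10
(-10, 14, 7, -6, -10, 5) → min -10
(14, 7, -6, -10, 5, -3) → min -10
(7, -6, -10, 5, -3, -10) → min -10
(-6, -10, 5, -3, -10, -10) → min -10
(-10, 5, -3, -10, -10, 4) → min -10
(5, -3, -10, -10, 4, 9) → min -10
Maximum of these is -10.

-10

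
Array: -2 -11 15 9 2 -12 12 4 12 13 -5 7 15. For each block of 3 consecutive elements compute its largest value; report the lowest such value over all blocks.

9

(-2, -11, 15) → max 15
(-11, 15, 9) → max 15
(15, 9, 2) → max 15
(9, 2, -12) → max 9
(2, -12, 12) → max 12
(-12, 12, 4) → max 12
(12, 4, 12) → max 12
(4, 12, 13) → max 13
(12, 13, -5) → max 13
(13, -5, 7) → max 13
(-5, 7, 15) → max 15
Lowest of these is 9.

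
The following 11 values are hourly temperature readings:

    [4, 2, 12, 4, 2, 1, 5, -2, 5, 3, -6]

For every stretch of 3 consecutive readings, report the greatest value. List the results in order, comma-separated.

[4, 2, 12] → max 12
[2, 12, 4] → max 12
[12, 4, 2] → max 12
[4, 2, 1] → max 4
[2, 1, 5] → max 5
[1, 5, -2] → max 5
[5, -2, 5] → max 5
[-2, 5, 3] → max 5
[5, 3, -6] → max 5

12, 12, 12, 4, 5, 5, 5, 5, 5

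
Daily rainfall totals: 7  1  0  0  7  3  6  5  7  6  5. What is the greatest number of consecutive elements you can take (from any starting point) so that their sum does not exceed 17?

Extend to the right; shrink from the left whenever the sum exceeds 17:
→ 7: sum 7, len 1
→ 1: sum 8, len 2
→ 0: sum 8, len 3
→ 0: sum 8, len 4
→ 7: sum 15, len 5
→ 3 (dropped 7): sum 11, len 5
→ 6: sum 17, len 6
→ 5 (dropped 1, 0, 0, 7): sum 14, len 3
→ 7 (dropped 3, 6): sum 12, len 2
→ 6 (dropped 5): sum 13, len 2
→ 5 (dropped 7): sum 11, len 2
Longest length seen: 6.

6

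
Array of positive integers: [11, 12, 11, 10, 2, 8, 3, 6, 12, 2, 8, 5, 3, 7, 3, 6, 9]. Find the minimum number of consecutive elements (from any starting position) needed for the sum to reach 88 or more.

add 11: running sum 11 < 88
add 12: running sum 23 < 88
add 11: running sum 34 < 88
add 10: running sum 44 < 88
add 2: running sum 46 < 88
add 8: running sum 54 < 88
add 3: running sum 57 < 88
add 6: running sum 63 < 88
add 12: running sum 75 < 88
add 2: running sum 77 < 88
add 8: running sum 85 < 88
add 5: shortest ending here [11, 12, 11, 10, 2, 8, 3, 6, 12, 2, 8, 5] sum 90, len 12
add 3: shortest ending here [11, 12, 11, 10, 2, 8, 3, 6, 12, 2, 8, 5, 3] sum 93, len 13
add 7: shortest ending here [12, 11, 10, 2, 8, 3, 6, 12, 2, 8, 5, 3, 7] sum 89, len 13
add 3: shortest ending here [12, 11, 10, 2, 8, 3, 6, 12, 2, 8, 5, 3, 7, 3] sum 92, len 14
add 6: shortest ending here [12, 11, 10, 2, 8, 3, 6, 12, 2, 8, 5, 3, 7, 3, 6] sum 98, len 15
add 9: shortest ending here [11, 10, 2, 8, 3, 6, 12, 2, 8, 5, 3, 7, 3, 6, 9] sum 95, len 15
Shortest qualifying length: 12.

12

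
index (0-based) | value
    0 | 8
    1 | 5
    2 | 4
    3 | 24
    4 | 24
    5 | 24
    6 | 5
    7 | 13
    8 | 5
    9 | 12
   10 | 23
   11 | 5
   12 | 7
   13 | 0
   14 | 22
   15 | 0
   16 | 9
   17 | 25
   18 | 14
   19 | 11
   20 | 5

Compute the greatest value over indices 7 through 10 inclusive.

23

Elements at indices 7..10: 13, 5, 12, 23
max(13, 5, 12, 23) = 23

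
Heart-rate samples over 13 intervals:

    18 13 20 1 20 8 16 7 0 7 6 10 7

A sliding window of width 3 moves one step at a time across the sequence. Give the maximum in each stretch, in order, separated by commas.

(18, 13, 20) → max 20
(13, 20, 1) → max 20
(20, 1, 20) → max 20
(1, 20, 8) → max 20
(20, 8, 16) → max 20
(8, 16, 7) → max 16
(16, 7, 0) → max 16
(7, 0, 7) → max 7
(0, 7, 6) → max 7
(7, 6, 10) → max 10
(6, 10, 7) → max 10

20, 20, 20, 20, 20, 16, 16, 7, 7, 10, 10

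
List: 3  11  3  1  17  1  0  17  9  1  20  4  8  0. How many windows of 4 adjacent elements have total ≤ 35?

3 11 3 1 → sum 18  ≤ 35 ✓
11 3 1 17 → sum 32  ≤ 35 ✓
3 1 17 1 → sum 22  ≤ 35 ✓
1 17 1 0 → sum 19  ≤ 35 ✓
17 1 0 17 → sum 35  ≤ 35 ✓
1 0 17 9 → sum 27  ≤ 35 ✓
0 17 9 1 → sum 27  ≤ 35 ✓
17 9 1 20 → sum 47
9 1 20 4 → sum 34  ≤ 35 ✓
1 20 4 8 → sum 33  ≤ 35 ✓
20 4 8 0 → sum 32  ≤ 35 ✓
10 windows satisfy the condition.

10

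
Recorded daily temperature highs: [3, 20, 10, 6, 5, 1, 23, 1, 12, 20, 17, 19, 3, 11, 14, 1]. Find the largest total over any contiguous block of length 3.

56

Window sums for each of the 14 positions:
3 20 10 → sum 33
20 10 6 → sum 36
10 6 5 → sum 21
6 5 1 → sum 12
5 1 23 → sum 29
1 23 1 → sum 25
23 1 12 → sum 36
1 12 20 → sum 33
12 20 17 → sum 49
20 17 19 → sum 56
17 19 3 → sum 39
19 3 11 → sum 33
3 11 14 → sum 28
11 14 1 → sum 26
Largest of these is 56.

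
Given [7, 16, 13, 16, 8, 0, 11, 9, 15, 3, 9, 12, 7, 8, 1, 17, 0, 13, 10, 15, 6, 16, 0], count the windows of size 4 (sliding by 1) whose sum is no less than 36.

7 16 13 16 → sum 52  ≥ 36 ✓
16 13 16 8 → sum 53  ≥ 36 ✓
13 16 8 0 → sum 37  ≥ 36 ✓
16 8 0 11 → sum 35
8 0 11 9 → sum 28
0 11 9 15 → sum 35
11 9 15 3 → sum 38  ≥ 36 ✓
9 15 3 9 → sum 36  ≥ 36 ✓
15 3 9 12 → sum 39  ≥ 36 ✓
3 9 12 7 → sum 31
9 12 7 8 → sum 36  ≥ 36 ✓
12 7 8 1 → sum 28
7 8 1 17 → sum 33
8 1 17 0 → sum 26
1 17 0 13 → sum 31
17 0 13 10 → sum 40  ≥ 36 ✓
0 13 10 15 → sum 38  ≥ 36 ✓
13 10 15 6 → sum 44  ≥ 36 ✓
10 15 6 16 → sum 47  ≥ 36 ✓
15 6 16 0 → sum 37  ≥ 36 ✓
12 windows satisfy the condition.

12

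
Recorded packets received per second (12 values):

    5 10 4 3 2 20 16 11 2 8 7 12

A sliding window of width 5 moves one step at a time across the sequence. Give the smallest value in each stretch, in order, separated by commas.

[5, 10, 4, 3, 2] → min 2
[10, 4, 3, 2, 20] → min 2
[4, 3, 2, 20, 16] → min 2
[3, 2, 20, 16, 11] → min 2
[2, 20, 16, 11, 2] → min 2
[20, 16, 11, 2, 8] → min 2
[16, 11, 2, 8, 7] → min 2
[11, 2, 8, 7, 12] → min 2

2, 2, 2, 2, 2, 2, 2, 2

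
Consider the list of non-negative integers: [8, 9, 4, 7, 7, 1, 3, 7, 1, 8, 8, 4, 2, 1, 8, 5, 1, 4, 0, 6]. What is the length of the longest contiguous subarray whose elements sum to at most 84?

[8] sum 8 len 1
[8, 9] sum 17 len 2
[8, 9, 4] sum 21 len 3
[8, 9, 4, 7] sum 28 len 4
[8, 9, 4, 7, 7] sum 35 len 5
[8, 9, 4, 7, 7, 1] sum 36 len 6
[8, 9, 4, 7, 7, 1, 3] sum 39 len 7
[8, 9, 4, 7, 7, 1, 3, 7] sum 46 len 8
[8, 9, 4, 7, 7, 1, 3, 7, 1] sum 47 len 9
[8, 9, 4, 7, 7, 1, 3, 7, 1, 8] sum 55 len 10
[8, 9, 4, 7, 7, 1, 3, 7, 1, 8, 8] sum 63 len 11
[8, 9, 4, 7, 7, 1, 3, 7, 1, 8, 8, 4] sum 67 len 12
[8, 9, 4, 7, 7, 1, 3, 7, 1, 8, 8, 4, 2] sum 69 len 13
[8, 9, 4, 7, 7, 1, 3, 7, 1, 8, 8, 4, 2, 1] sum 70 len 14
[8, 9, 4, 7, 7, 1, 3, 7, 1, 8, 8, 4, 2, 1, 8] sum 78 len 15
[8, 9, 4, 7, 7, 1, 3, 7, 1, 8, 8, 4, 2, 1, 8, 5] sum 83 len 16
[8, 9, 4, 7, 7, 1, 3, 7, 1, 8, 8, 4, 2, 1, 8, 5, 1] sum 84 len 17
[9, 4, 7, 7, 1, 3, 7, 1, 8, 8, 4, 2, 1, 8, 5, 1, 4] sum 80 len 17
[9, 4, 7, 7, 1, 3, 7, 1, 8, 8, 4, 2, 1, 8, 5, 1, 4, 0] sum 80 len 18
[4, 7, 7, 1, 3, 7, 1, 8, 8, 4, 2, 1, 8, 5, 1, 4, 0, 6] sum 77 len 18
Longest length seen: 18.

18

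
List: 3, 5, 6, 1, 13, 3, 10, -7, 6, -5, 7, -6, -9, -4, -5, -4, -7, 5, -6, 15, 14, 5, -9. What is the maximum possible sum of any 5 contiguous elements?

33

Window sums for each of the 19 positions:
3 5 6 1 13 → sum 28
5 6 1 13 3 → sum 28
6 1 13 3 10 → sum 33
1 13 3 10 -7 → sum 20
13 3 10 -7 6 → sum 25
3 10 -7 6 -5 → sum 7
10 -7 6 -5 7 → sum 11
-7 6 -5 7 -6 → sum -5
6 -5 7 -6 -9 → sum -7
-5 7 -6 -9 -4 → sum -17
7 -6 -9 -4 -5 → sum -17
-6 -9 -4 -5 -4 → sum -28
-9 -4 -5 -4 -7 → sum -29
-4 -5 -4 -7 5 → sum -15
-5 -4 -7 5 -6 → sum -17
-4 -7 5 -6 15 → sum 3
-7 5 -6 15 14 → sum 21
5 -6 15 14 5 → sum 33
-6 15 14 5 -9 → sum 19
Maximum of these is 33.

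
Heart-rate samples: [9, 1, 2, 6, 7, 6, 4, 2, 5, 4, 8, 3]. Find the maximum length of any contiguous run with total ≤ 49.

Extend to the right; shrink from the left whenever the sum exceeds 49:
add 9: [9] sum 9, len 1
add 1: [9, 1] sum 10, len 2
add 2: [9, 1, 2] sum 12, len 3
add 6: [9, 1, 2, 6] sum 18, len 4
add 7: [9, 1, 2, 6, 7] sum 25, len 5
add 6: [9, 1, 2, 6, 7, 6] sum 31, len 6
add 4: [9, 1, 2, 6, 7, 6, 4] sum 35, len 7
add 2: [9, 1, 2, 6, 7, 6, 4, 2] sum 37, len 8
add 5: [9, 1, 2, 6, 7, 6, 4, 2, 5] sum 42, len 9
add 4: [9, 1, 2, 6, 7, 6, 4, 2, 5, 4] sum 46, len 10
add 8: [1, 2, 6, 7, 6, 4, 2, 5, 4, 8] sum 45, len 10
add 3: [1, 2, 6, 7, 6, 4, 2, 5, 4, 8, 3] sum 48, len 11
Longest length seen: 11.

11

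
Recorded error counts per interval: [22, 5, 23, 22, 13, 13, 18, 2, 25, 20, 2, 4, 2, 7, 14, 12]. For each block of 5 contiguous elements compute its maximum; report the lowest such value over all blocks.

14

22 5 23 22 13 → max 23
5 23 22 13 13 → max 23
23 22 13 13 18 → max 23
22 13 13 18 2 → max 22
13 13 18 2 25 → max 25
13 18 2 25 20 → max 25
18 2 25 20 2 → max 25
2 25 20 2 4 → max 25
25 20 2 4 2 → max 25
20 2 4 2 7 → max 20
2 4 2 7 14 → max 14
4 2 7 14 12 → max 14
Lowest of these is 14.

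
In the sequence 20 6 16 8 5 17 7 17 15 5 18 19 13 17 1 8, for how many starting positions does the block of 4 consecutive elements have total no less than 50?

20 6 16 8 → sum 50  ≥ 50 ✓
6 16 8 5 → sum 35
16 8 5 17 → sum 46
8 5 17 7 → sum 37
5 17 7 17 → sum 46
17 7 17 15 → sum 56  ≥ 50 ✓
7 17 15 5 → sum 44
17 15 5 18 → sum 55  ≥ 50 ✓
15 5 18 19 → sum 57  ≥ 50 ✓
5 18 19 13 → sum 55  ≥ 50 ✓
18 19 13 17 → sum 67  ≥ 50 ✓
19 13 17 1 → sum 50  ≥ 50 ✓
13 17 1 8 → sum 39
7 windows satisfy the condition.

7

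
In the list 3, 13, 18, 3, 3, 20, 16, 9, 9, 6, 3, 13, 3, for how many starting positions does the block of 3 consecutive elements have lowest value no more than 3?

8

(3, 13, 18) → min 3  ≤ 3 ✓
(13, 18, 3) → min 3  ≤ 3 ✓
(18, 3, 3) → min 3  ≤ 3 ✓
(3, 3, 20) → min 3  ≤ 3 ✓
(3, 20, 16) → min 3  ≤ 3 ✓
(20, 16, 9) → min 9
(16, 9, 9) → min 9
(9, 9, 6) → min 6
(9, 6, 3) → min 3  ≤ 3 ✓
(6, 3, 13) → min 3  ≤ 3 ✓
(3, 13, 3) → min 3  ≤ 3 ✓
8 windows satisfy the condition.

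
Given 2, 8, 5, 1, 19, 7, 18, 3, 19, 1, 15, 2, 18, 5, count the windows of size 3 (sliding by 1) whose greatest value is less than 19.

(2, 8, 5) → max 8  < 19 ✓
(8, 5, 1) → max 8  < 19 ✓
(5, 1, 19) → max 19
(1, 19, 7) → max 19
(19, 7, 18) → max 19
(7, 18, 3) → max 18  < 19 ✓
(18, 3, 19) → max 19
(3, 19, 1) → max 19
(19, 1, 15) → max 19
(1, 15, 2) → max 15  < 19 ✓
(15, 2, 18) → max 18  < 19 ✓
(2, 18, 5) → max 18  < 19 ✓
6 windows satisfy the condition.

6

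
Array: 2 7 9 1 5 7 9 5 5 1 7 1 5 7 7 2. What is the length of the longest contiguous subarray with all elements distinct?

[2] len 1
[2, 7] len 2
[2, 7, 9] len 3
[2, 7, 9, 1] len 4
[2, 7, 9, 1, 5] len 5
[9, 1, 5, 7] len 4
[1, 5, 7, 9] len 4
[7, 9, 5] len 3
[5] len 1
[5, 1] len 2
[5, 1, 7] len 3
[7, 1] len 2
[7, 1, 5] len 3
[1, 5, 7] len 3
[7] len 1
[7, 2] len 2
Longest all-distinct length: 5.

5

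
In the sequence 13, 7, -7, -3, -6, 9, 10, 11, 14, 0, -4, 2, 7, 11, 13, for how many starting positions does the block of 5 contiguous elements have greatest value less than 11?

13 7 -7 -3 -6 → max 13
7 -7 -3 -6 9 → max 9  < 11 ✓
-7 -3 -6 9 10 → max 10  < 11 ✓
-3 -6 9 10 11 → max 11
-6 9 10 11 14 → max 14
9 10 11 14 0 → max 14
10 11 14 0 -4 → max 14
11 14 0 -4 2 → max 14
14 0 -4 2 7 → max 14
0 -4 2 7 11 → max 11
-4 2 7 11 13 → max 13
2 windows satisfy the condition.

2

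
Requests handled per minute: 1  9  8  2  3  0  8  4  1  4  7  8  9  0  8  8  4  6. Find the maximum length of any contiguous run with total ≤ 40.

10

Extend to the right; shrink from the left whenever the sum exceeds 40:
→ 1: sum 1, len 1
→ 9: sum 10, len 2
→ 8: sum 18, len 3
→ 2: sum 20, len 4
→ 3: sum 23, len 5
→ 0: sum 23, len 6
→ 8: sum 31, len 7
→ 4: sum 35, len 8
→ 1: sum 36, len 9
→ 4: sum 40, len 10
→ 7 (dropped 1, 9): sum 37, len 9
→ 8 (dropped 8): sum 37, len 9
→ 9 (dropped 2, 3, 0, 8): sum 33, len 6
→ 0: sum 33, len 7
→ 8 (dropped 4): sum 37, len 7
→ 8 (dropped 1, 4): sum 40, len 6
→ 4 (dropped 7): sum 37, len 6
→ 6 (dropped 8): sum 35, len 6
Longest length seen: 10.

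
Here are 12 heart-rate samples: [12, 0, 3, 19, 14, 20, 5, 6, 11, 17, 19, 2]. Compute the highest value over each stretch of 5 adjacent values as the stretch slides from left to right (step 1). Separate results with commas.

12 0 3 19 14 → max 19
0 3 19 14 20 → max 20
3 19 14 20 5 → max 20
19 14 20 5 6 → max 20
14 20 5 6 11 → max 20
20 5 6 11 17 → max 20
5 6 11 17 19 → max 19
6 11 17 19 2 → max 19

19, 20, 20, 20, 20, 20, 19, 19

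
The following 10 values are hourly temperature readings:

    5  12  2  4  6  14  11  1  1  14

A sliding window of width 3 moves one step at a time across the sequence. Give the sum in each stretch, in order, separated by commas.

(5, 12, 2) → sum 19
(12, 2, 4) → sum 18
(2, 4, 6) → sum 12
(4, 6, 14) → sum 24
(6, 14, 11) → sum 31
(14, 11, 1) → sum 26
(11, 1, 1) → sum 13
(1, 1, 14) → sum 16

19, 18, 12, 24, 31, 26, 13, 16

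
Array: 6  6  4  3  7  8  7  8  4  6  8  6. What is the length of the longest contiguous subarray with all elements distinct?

[6] len 1
[6] len 1
[6, 4] len 2
[6, 4, 3] len 3
[6, 4, 3, 7] len 4
[6, 4, 3, 7, 8] len 5
[8, 7] len 2
[7, 8] len 2
[7, 8, 4] len 3
[7, 8, 4, 6] len 4
[4, 6, 8] len 3
[8, 6] len 2
Longest all-distinct length: 5.

5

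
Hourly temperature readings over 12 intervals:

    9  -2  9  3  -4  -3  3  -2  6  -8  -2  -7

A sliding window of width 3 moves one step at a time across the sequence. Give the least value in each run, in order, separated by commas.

-2, -2, -4, -4, -4, -3, -2, -8, -8, -8

9 -2 9 → min -2
-2 9 3 → min -2
9 3 -4 → min -4
3 -4 -3 → min -4
-4 -3 3 → min -4
-3 3 -2 → min -3
3 -2 6 → min -2
-2 6 -8 → min -8
6 -8 -2 → min -8
-8 -2 -7 → min -8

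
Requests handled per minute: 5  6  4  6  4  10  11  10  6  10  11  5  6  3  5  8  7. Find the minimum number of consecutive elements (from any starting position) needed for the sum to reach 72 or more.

9

add 5: running sum 5 < 72
add 6: running sum 11 < 72
add 4: running sum 15 < 72
add 6: running sum 21 < 72
add 4: running sum 25 < 72
add 10: running sum 35 < 72
add 11: running sum 46 < 72
add 10: running sum 56 < 72
add 6: running sum 62 < 72
end 9: [5, 6, 4, 6, 4, 10, 11, 10, 6, 10] sum 72, len 10
end 10: [4, 6, 4, 10, 11, 10, 6, 10, 11] sum 72, len 9
end 11: [6, 4, 10, 11, 10, 6, 10, 11, 5] sum 73, len 9
end 12: [4, 10, 11, 10, 6, 10, 11, 5, 6] sum 73, len 9
end 13: [10, 11, 10, 6, 10, 11, 5, 6, 3] sum 72, len 9
end 14: [10, 11, 10, 6, 10, 11, 5, 6, 3, 5] sum 77, len 10
end 15: [11, 10, 6, 10, 11, 5, 6, 3, 5, 8] sum 75, len 10
end 16: [11, 10, 6, 10, 11, 5, 6, 3, 5, 8, 7] sum 82, len 11
Shortest qualifying length: 9.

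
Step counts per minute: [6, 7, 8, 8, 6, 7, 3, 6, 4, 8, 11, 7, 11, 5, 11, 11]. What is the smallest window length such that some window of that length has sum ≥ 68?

8

add 6: running sum 6 < 68
add 7: running sum 13 < 68
add 8: running sum 21 < 68
add 8: running sum 29 < 68
add 6: running sum 35 < 68
add 7: running sum 42 < 68
add 3: running sum 45 < 68
add 6: running sum 51 < 68
add 4: running sum 55 < 68
add 8: running sum 63 < 68
end 10: [7, 8, 8, 6, 7, 3, 6, 4, 8, 11] sum 68, len 10
end 11: [8, 8, 6, 7, 3, 6, 4, 8, 11, 7] sum 68, len 10
end 12: [8, 6, 7, 3, 6, 4, 8, 11, 7, 11] sum 71, len 10
end 13: [6, 7, 3, 6, 4, 8, 11, 7, 11, 5] sum 68, len 10
end 14: [7, 3, 6, 4, 8, 11, 7, 11, 5, 11] sum 73, len 10
end 15: [4, 8, 11, 7, 11, 5, 11, 11] sum 68, len 8
Shortest qualifying length: 8.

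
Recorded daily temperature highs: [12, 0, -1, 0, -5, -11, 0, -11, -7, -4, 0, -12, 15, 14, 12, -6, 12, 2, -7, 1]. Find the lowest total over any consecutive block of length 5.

-34

12 0 -1 0 -5 → sum 6
0 -1 0 -5 -11 → sum -17
-1 0 -5 -11 0 → sum -17
0 -5 -11 0 -11 → sum -27
-5 -11 0 -11 -7 → sum -34
-11 0 -11 -7 -4 → sum -33
0 -11 -7 -4 0 → sum -22
-11 -7 -4 0 -12 → sum -34
-7 -4 0 -12 15 → sum -8
-4 0 -12 15 14 → sum 13
0 -12 15 14 12 → sum 29
-12 15 14 12 -6 → sum 23
15 14 12 -6 12 → sum 47
14 12 -6 12 2 → sum 34
12 -6 12 2 -7 → sum 13
-6 12 2 -7 1 → sum 2
Lowest of these is -34.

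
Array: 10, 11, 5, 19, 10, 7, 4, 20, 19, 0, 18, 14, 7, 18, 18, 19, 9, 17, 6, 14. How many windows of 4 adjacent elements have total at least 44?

(10, 11, 5, 19) → sum 45  ≥ 44 ✓
(11, 5, 19, 10) → sum 45  ≥ 44 ✓
(5, 19, 10, 7) → sum 41
(19, 10, 7, 4) → sum 40
(10, 7, 4, 20) → sum 41
(7, 4, 20, 19) → sum 50  ≥ 44 ✓
(4, 20, 19, 0) → sum 43
(20, 19, 0, 18) → sum 57  ≥ 44 ✓
(19, 0, 18, 14) → sum 51  ≥ 44 ✓
(0, 18, 14, 7) → sum 39
(18, 14, 7, 18) → sum 57  ≥ 44 ✓
(14, 7, 18, 18) → sum 57  ≥ 44 ✓
(7, 18, 18, 19) → sum 62  ≥ 44 ✓
(18, 18, 19, 9) → sum 64  ≥ 44 ✓
(18, 19, 9, 17) → sum 63  ≥ 44 ✓
(19, 9, 17, 6) → sum 51  ≥ 44 ✓
(9, 17, 6, 14) → sum 46  ≥ 44 ✓
12 windows satisfy the condition.

12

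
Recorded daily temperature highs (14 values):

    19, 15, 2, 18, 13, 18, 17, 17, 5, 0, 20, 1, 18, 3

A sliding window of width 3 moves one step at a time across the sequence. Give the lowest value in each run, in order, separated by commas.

2, 2, 2, 13, 13, 17, 5, 0, 0, 0, 1, 1

Sliding a size-3 window across the 14 values:
[19, 15, 2] → min 2
[15, 2, 18] → min 2
[2, 18, 13] → min 2
[18, 13, 18] → min 13
[13, 18, 17] → min 13
[18, 17, 17] → min 17
[17, 17, 5] → min 5
[17, 5, 0] → min 0
[5, 0, 20] → min 0
[0, 20, 1] → min 0
[20, 1, 18] → min 1
[1, 18, 3] → min 1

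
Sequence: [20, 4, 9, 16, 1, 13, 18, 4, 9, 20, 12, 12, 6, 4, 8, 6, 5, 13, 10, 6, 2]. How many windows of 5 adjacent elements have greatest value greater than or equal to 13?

[20, 4, 9, 16, 1] → max 20  ≥ 13 ✓
[4, 9, 16, 1, 13] → max 16  ≥ 13 ✓
[9, 16, 1, 13, 18] → max 18  ≥ 13 ✓
[16, 1, 13, 18, 4] → max 18  ≥ 13 ✓
[1, 13, 18, 4, 9] → max 18  ≥ 13 ✓
[13, 18, 4, 9, 20] → max 20  ≥ 13 ✓
[18, 4, 9, 20, 12] → max 20  ≥ 13 ✓
[4, 9, 20, 12, 12] → max 20  ≥ 13 ✓
[9, 20, 12, 12, 6] → max 20  ≥ 13 ✓
[20, 12, 12, 6, 4] → max 20  ≥ 13 ✓
[12, 12, 6, 4, 8] → max 12
[12, 6, 4, 8, 6] → max 12
[6, 4, 8, 6, 5] → max 8
[4, 8, 6, 5, 13] → max 13  ≥ 13 ✓
[8, 6, 5, 13, 10] → max 13  ≥ 13 ✓
[6, 5, 13, 10, 6] → max 13  ≥ 13 ✓
[5, 13, 10, 6, 2] → max 13  ≥ 13 ✓
14 windows satisfy the condition.

14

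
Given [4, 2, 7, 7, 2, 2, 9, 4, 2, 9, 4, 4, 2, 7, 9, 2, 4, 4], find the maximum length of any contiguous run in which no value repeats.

4

add 4: [4] len 1
add 2: [4, 2] len 2
add 7: [4, 2, 7] len 3
add 7 (repeat 7, move left end past it): [7] len 1
add 2: [7, 2] len 2
add 2 (repeat 2, move left end past it): [2] len 1
add 9: [2, 9] len 2
add 4: [2, 9, 4] len 3
add 2 (repeat 2, move left end past it): [9, 4, 2] len 3
add 9 (repeat 9, move left end past it): [4, 2, 9] len 3
add 4 (repeat 4, move left end past it): [2, 9, 4] len 3
add 4 (repeat 4, move left end past it): [4] len 1
add 2: [4, 2] len 2
add 7: [4, 2, 7] len 3
add 9: [4, 2, 7, 9] len 4
add 2 (repeat 2, move left end past it): [7, 9, 2] len 3
add 4: [7, 9, 2, 4] len 4
add 4 (repeat 4, move left end past it): [4] len 1
Longest all-distinct length: 4.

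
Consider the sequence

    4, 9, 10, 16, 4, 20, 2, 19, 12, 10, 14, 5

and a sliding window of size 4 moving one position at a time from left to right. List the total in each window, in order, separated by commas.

Sliding a size-4 window across the 12 values:
[4, 9, 10, 16] → sum 39
[9, 10, 16, 4] → sum 39
[10, 16, 4, 20] → sum 50
[16, 4, 20, 2] → sum 42
[4, 20, 2, 19] → sum 45
[20, 2, 19, 12] → sum 53
[2, 19, 12, 10] → sum 43
[19, 12, 10, 14] → sum 55
[12, 10, 14, 5] → sum 41

39, 39, 50, 42, 45, 53, 43, 55, 41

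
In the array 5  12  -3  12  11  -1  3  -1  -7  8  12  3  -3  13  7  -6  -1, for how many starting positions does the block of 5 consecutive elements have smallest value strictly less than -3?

7

[5, 12, -3, 12, 11] → min -3
[12, -3, 12, 11, -1] → min -3
[-3, 12, 11, -1, 3] → min -3
[12, 11, -1, 3, -1] → min -1
[11, -1, 3, -1, -7] → min -7  < -3 ✓
[-1, 3, -1, -7, 8] → min -7  < -3 ✓
[3, -1, -7, 8, 12] → min -7  < -3 ✓
[-1, -7, 8, 12, 3] → min -7  < -3 ✓
[-7, 8, 12, 3, -3] → min -7  < -3 ✓
[8, 12, 3, -3, 13] → min -3
[12, 3, -3, 13, 7] → min -3
[3, -3, 13, 7, -6] → min -6  < -3 ✓
[-3, 13, 7, -6, -1] → min -6  < -3 ✓
7 windows satisfy the condition.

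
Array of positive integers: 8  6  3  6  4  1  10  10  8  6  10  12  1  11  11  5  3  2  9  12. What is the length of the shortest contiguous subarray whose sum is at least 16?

Extend right; whenever the sum reaches 16, record the length and shrink from the left:
add 8: running sum 8 < 16
add 6: running sum 14 < 16
end 2: [8, 6, 3] sum 17, len 3
end 3: [8, 6, 3, 6] sum 23, len 4
end 4: [6, 3, 6, 4] sum 19, len 4
end 5: [6, 3, 6, 4, 1] sum 20, len 5
end 6: [6, 4, 1, 10] sum 21, len 4
end 7: [10, 10] sum 20, len 2
end 8: [10, 8] sum 18, len 2
end 9: [10, 8, 6] sum 24, len 3
end 10: [6, 10] sum 16, len 2
end 11: [10, 12] sum 22, len 2
end 12: [10, 12, 1] sum 23, len 3
end 13: [12, 1, 11] sum 24, len 3
end 14: [11, 11] sum 22, len 2
end 15: [11, 5] sum 16, len 2
end 16: [11, 5, 3] sum 19, len 3
end 17: [11, 5, 3, 2] sum 21, len 4
end 18: [5, 3, 2, 9] sum 19, len 4
end 19: [9, 12] sum 21, len 2
Shortest qualifying length: 2.

2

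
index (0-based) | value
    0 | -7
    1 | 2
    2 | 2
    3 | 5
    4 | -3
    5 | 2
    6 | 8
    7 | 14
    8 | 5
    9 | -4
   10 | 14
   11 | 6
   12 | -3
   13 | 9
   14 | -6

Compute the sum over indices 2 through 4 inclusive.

4

Elements at indices 2..4: 2, 5, -3
sum(2, 5, -3) = 4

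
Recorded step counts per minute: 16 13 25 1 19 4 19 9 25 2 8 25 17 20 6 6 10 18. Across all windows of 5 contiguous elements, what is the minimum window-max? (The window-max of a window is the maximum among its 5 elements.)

19

(16, 13, 25, 1, 19) → max 25
(13, 25, 1, 19, 4) → max 25
(25, 1, 19, 4, 19) → max 25
(1, 19, 4, 19, 9) → max 19
(19, 4, 19, 9, 25) → max 25
(4, 19, 9, 25, 2) → max 25
(19, 9, 25, 2, 8) → max 25
(9, 25, 2, 8, 25) → max 25
(25, 2, 8, 25, 17) → max 25
(2, 8, 25, 17, 20) → max 25
(8, 25, 17, 20, 6) → max 25
(25, 17, 20, 6, 6) → max 25
(17, 20, 6, 6, 10) → max 20
(20, 6, 6, 10, 18) → max 20
Minimum of these is 19.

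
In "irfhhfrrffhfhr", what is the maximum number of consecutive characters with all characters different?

[i] len 1
[i, r] len 2
[i, r, f] len 3
[i, r, f, h] len 4
[h] len 1
[h, f] len 2
[h, f, r] len 3
[r] len 1
[r, f] len 2
[f] len 1
[f, h] len 2
[h, f] len 2
[f, h] len 2
[f, h, r] len 3
Longest all-distinct length: 4.

4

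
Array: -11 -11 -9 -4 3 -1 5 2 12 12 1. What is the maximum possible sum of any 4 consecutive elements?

(-11, -11, -9, -4) → sum -35
(-11, -9, -4, 3) → sum -21
(-9, -4, 3, -1) → sum -11
(-4, 3, -1, 5) → sum 3
(3, -1, 5, 2) → sum 9
(-1, 5, 2, 12) → sum 18
(5, 2, 12, 12) → sum 31
(2, 12, 12, 1) → sum 27
Maximum of these is 31.

31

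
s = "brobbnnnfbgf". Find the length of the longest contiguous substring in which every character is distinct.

4

add b: [b] len 1
add r: [b, r] len 2
add o: [b, r, o] len 3
add b (repeat b, move left end past it): [r, o, b] len 3
add b (repeat b, move left end past it): [b] len 1
add n: [b, n] len 2
add n (repeat n, move left end past it): [n] len 1
add n (repeat n, move left end past it): [n] len 1
add f: [n, f] len 2
add b: [n, f, b] len 3
add g: [n, f, b, g] len 4
add f (repeat f, move left end past it): [b, g, f] len 3
Longest all-distinct length: 4.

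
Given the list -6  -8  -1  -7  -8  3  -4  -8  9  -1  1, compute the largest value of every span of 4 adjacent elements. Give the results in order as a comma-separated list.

[-6, -8, -1, -7] → max -1
[-8, -1, -7, -8] → max -1
[-1, -7, -8, 3] → max 3
[-7, -8, 3, -4] → max 3
[-8, 3, -4, -8] → max 3
[3, -4, -8, 9] → max 9
[-4, -8, 9, -1] → max 9
[-8, 9, -1, 1] → max 9

-1, -1, 3, 3, 3, 9, 9, 9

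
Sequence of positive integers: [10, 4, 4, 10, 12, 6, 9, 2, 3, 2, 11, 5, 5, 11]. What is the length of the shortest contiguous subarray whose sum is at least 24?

3

Extend right; whenever the sum reaches 24, record the length and shrink from the left:
add 10: running sum 10 < 24
add 4: running sum 14 < 24
add 4: running sum 18 < 24
end 3: [10, 4, 4, 10] sum 28, len 4
end 4: [4, 10, 12] sum 26, len 3
end 5: [10, 12, 6] sum 28, len 3
end 6: [12, 6, 9] sum 27, len 3
end 7: [12, 6, 9, 2] sum 29, len 4
end 8: [12, 6, 9, 2, 3] sum 32, len 5
end 9: [12, 6, 9, 2, 3, 2] sum 34, len 6
end 10: [9, 2, 3, 2, 11] sum 27, len 5
end 11: [9, 2, 3, 2, 11, 5] sum 32, len 6
end 12: [3, 2, 11, 5, 5] sum 26, len 5
end 13: [11, 5, 5, 11] sum 32, len 4
Shortest qualifying length: 3.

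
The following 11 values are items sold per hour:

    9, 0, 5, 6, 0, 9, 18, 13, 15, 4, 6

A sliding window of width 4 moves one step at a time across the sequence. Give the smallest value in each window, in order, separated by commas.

Sliding a size-4 window across the 11 values:
(9, 0, 5, 6) → min 0
(0, 5, 6, 0) → min 0
(5, 6, 0, 9) → min 0
(6, 0, 9, 18) → min 0
(0, 9, 18, 13) → min 0
(9, 18, 13, 15) → min 9
(18, 13, 15, 4) → min 4
(13, 15, 4, 6) → min 4

0, 0, 0, 0, 0, 9, 4, 4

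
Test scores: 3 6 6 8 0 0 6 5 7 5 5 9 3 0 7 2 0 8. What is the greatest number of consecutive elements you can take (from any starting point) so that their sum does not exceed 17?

5

add 3: [3] sum 3, len 1
add 6: [3, 6] sum 9, len 2
add 6: [3, 6, 6] sum 15, len 3
add 8: [6, 8] sum 14, len 2
add 0: [6, 8, 0] sum 14, len 3
add 0: [6, 8, 0, 0] sum 14, len 4
add 6: [8, 0, 0, 6] sum 14, len 4
add 5: [0, 0, 6, 5] sum 11, len 4
add 7: [5, 7] sum 12, len 2
add 5: [5, 7, 5] sum 17, len 3
add 5: [7, 5, 5] sum 17, len 3
add 9: [5, 9] sum 14, len 2
add 3: [5, 9, 3] sum 17, len 3
add 0: [5, 9, 3, 0] sum 17, len 4
add 7: [3, 0, 7] sum 10, len 3
add 2: [3, 0, 7, 2] sum 12, len 4
add 0: [3, 0, 7, 2, 0] sum 12, len 5
add 8: [0, 7, 2, 0, 8] sum 17, len 5
Longest length seen: 5.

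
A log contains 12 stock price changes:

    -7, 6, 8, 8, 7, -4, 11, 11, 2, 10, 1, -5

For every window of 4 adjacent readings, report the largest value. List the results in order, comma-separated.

[-7, 6, 8, 8] → max 8
[6, 8, 8, 7] → max 8
[8, 8, 7, -4] → max 8
[8, 7, -4, 11] → max 11
[7, -4, 11, 11] → max 11
[-4, 11, 11, 2] → max 11
[11, 11, 2, 10] → max 11
[11, 2, 10, 1] → max 11
[2, 10, 1, -5] → max 10

8, 8, 8, 11, 11, 11, 11, 11, 10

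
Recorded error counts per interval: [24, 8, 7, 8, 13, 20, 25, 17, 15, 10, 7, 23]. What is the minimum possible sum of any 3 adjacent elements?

[24, 8, 7] → sum 39
[8, 7, 8] → sum 23
[7, 8, 13] → sum 28
[8, 13, 20] → sum 41
[13, 20, 25] → sum 58
[20, 25, 17] → sum 62
[25, 17, 15] → sum 57
[17, 15, 10] → sum 42
[15, 10, 7] → sum 32
[10, 7, 23] → sum 40
Minimum of these is 23.

23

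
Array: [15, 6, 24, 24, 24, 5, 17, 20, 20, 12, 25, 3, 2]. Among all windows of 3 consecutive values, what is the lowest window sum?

15 6 24 → sum 45
6 24 24 → sum 54
24 24 24 → sum 72
24 24 5 → sum 53
24 5 17 → sum 46
5 17 20 → sum 42
17 20 20 → sum 57
20 20 12 → sum 52
20 12 25 → sum 57
12 25 3 → sum 40
25 3 2 → sum 30
Lowest of these is 30.

30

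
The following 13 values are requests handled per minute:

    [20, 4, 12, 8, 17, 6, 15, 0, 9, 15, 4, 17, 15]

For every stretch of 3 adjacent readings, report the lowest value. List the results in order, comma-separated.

Sliding a size-3 window across the 13 values:
20 4 12 → min 4
4 12 8 → min 4
12 8 17 → min 8
8 17 6 → min 6
17 6 15 → min 6
6 15 0 → min 0
15 0 9 → min 0
0 9 15 → min 0
9 15 4 → min 4
15 4 17 → min 4
4 17 15 → min 4

4, 4, 8, 6, 6, 0, 0, 0, 4, 4, 4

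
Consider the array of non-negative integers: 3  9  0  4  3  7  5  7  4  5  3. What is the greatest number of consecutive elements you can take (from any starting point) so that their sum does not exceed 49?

[3] sum 3 len 1
[3, 9] sum 12 len 2
[3, 9, 0] sum 12 len 3
[3, 9, 0, 4] sum 16 len 4
[3, 9, 0, 4, 3] sum 19 len 5
[3, 9, 0, 4, 3, 7] sum 26 len 6
[3, 9, 0, 4, 3, 7, 5] sum 31 len 7
[3, 9, 0, 4, 3, 7, 5, 7] sum 38 len 8
[3, 9, 0, 4, 3, 7, 5, 7, 4] sum 42 len 9
[3, 9, 0, 4, 3, 7, 5, 7, 4, 5] sum 47 len 10
[9, 0, 4, 3, 7, 5, 7, 4, 5, 3] sum 47 len 10
Longest length seen: 10.

10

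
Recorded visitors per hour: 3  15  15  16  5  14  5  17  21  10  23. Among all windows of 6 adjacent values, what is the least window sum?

68

Each size-6 window and its sum:
[3, 15, 15, 16, 5, 14] → sum 68
[15, 15, 16, 5, 14, 5] → sum 70
[15, 16, 5, 14, 5, 17] → sum 72
[16, 5, 14, 5, 17, 21] → sum 78
[5, 14, 5, 17, 21, 10] → sum 72
[14, 5, 17, 21, 10, 23] → sum 90
Least of these is 68.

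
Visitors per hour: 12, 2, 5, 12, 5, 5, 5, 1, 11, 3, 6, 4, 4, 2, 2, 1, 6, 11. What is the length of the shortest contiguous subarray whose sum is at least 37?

6

add 12: running sum 12 < 37
add 2: running sum 14 < 37
add 5: running sum 19 < 37
add 12: running sum 31 < 37
add 5: running sum 36 < 37
add 5: shortest ending here [12, 2, 5, 12, 5, 5] sum 41, len 6
add 5: shortest ending here [12, 2, 5, 12, 5, 5, 5] sum 46, len 7
add 1: shortest ending here [12, 2, 5, 12, 5, 5, 5, 1] sum 47, len 8
add 11: shortest ending here [12, 5, 5, 5, 1, 11] sum 39, len 6
add 3: shortest ending here [12, 5, 5, 5, 1, 11, 3] sum 42, len 7
add 6: shortest ending here [12, 5, 5, 5, 1, 11, 3, 6] sum 48, len 8
add 4: shortest ending here [5, 5, 5, 1, 11, 3, 6, 4] sum 40, len 8
add 4: shortest ending here [5, 5, 1, 11, 3, 6, 4, 4] sum 39, len 8
add 2: shortest ending here [5, 5, 1, 11, 3, 6, 4, 4, 2] sum 41, len 9
add 2: shortest ending here [5, 1, 11, 3, 6, 4, 4, 2, 2] sum 38, len 9
add 1: shortest ending here [5, 1, 11, 3, 6, 4, 4, 2, 2, 1] sum 39, len 10
add 6: shortest ending here [11, 3, 6, 4, 4, 2, 2, 1, 6] sum 39, len 9
add 11: shortest ending here [3, 6, 4, 4, 2, 2, 1, 6, 11] sum 39, len 9
Shortest qualifying length: 6.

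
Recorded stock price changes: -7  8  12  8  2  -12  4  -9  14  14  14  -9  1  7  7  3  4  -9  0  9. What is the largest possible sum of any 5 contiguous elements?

37

(-7, 8, 12, 8, 2) → sum 23
(8, 12, 8, 2, -12) → sum 18
(12, 8, 2, -12, 4) → sum 14
(8, 2, -12, 4, -9) → sum -7
(2, -12, 4, -9, 14) → sum -1
(-12, 4, -9, 14, 14) → sum 11
(4, -9, 14, 14, 14) → sum 37
(-9, 14, 14, 14, -9) → sum 24
(14, 14, 14, -9, 1) → sum 34
(14, 14, -9, 1, 7) → sum 27
(14, -9, 1, 7, 7) → sum 20
(-9, 1, 7, 7, 3) → sum 9
(1, 7, 7, 3, 4) → sum 22
(7, 7, 3, 4, -9) → sum 12
(7, 3, 4, -9, 0) → sum 5
(3, 4, -9, 0, 9) → sum 7
Largest of these is 37.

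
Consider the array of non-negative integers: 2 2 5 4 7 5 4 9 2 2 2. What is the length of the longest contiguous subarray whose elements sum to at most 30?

Extend to the right; shrink from the left whenever the sum exceeds 30:
add 2: [2] sum 2, len 1
add 2: [2, 2] sum 4, len 2
add 5: [2, 2, 5] sum 9, len 3
add 4: [2, 2, 5, 4] sum 13, len 4
add 7: [2, 2, 5, 4, 7] sum 20, len 5
add 5: [2, 2, 5, 4, 7, 5] sum 25, len 6
add 4: [2, 2, 5, 4, 7, 5, 4] sum 29, len 7
add 9: [4, 7, 5, 4, 9] sum 29, len 5
add 2: [7, 5, 4, 9, 2] sum 27, len 5
add 2: [7, 5, 4, 9, 2, 2] sum 29, len 6
add 2: [5, 4, 9, 2, 2, 2] sum 24, len 6
Longest length seen: 7.

7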